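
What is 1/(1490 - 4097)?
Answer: -1/2607 ≈ -0.00038358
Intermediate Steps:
1/(1490 - 4097) = 1/(-2607) = -1/2607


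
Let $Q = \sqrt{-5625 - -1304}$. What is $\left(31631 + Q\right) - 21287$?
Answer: $10344 + i \sqrt{4321} \approx 10344.0 + 65.734 i$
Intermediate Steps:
$Q = i \sqrt{4321}$ ($Q = \sqrt{-5625 + \left(-1506 + 2810\right)} = \sqrt{-5625 + 1304} = \sqrt{-4321} = i \sqrt{4321} \approx 65.734 i$)
$\left(31631 + Q\right) - 21287 = \left(31631 + i \sqrt{4321}\right) - 21287 = 10344 + i \sqrt{4321}$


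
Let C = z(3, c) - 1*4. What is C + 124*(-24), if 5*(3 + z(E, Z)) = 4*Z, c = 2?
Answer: -14907/5 ≈ -2981.4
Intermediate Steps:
z(E, Z) = -3 + 4*Z/5 (z(E, Z) = -3 + (4*Z)/5 = -3 + 4*Z/5)
C = -27/5 (C = (-3 + (⅘)*2) - 1*4 = (-3 + 8/5) - 4 = -7/5 - 4 = -27/5 ≈ -5.4000)
C + 124*(-24) = -27/5 + 124*(-24) = -27/5 - 2976 = -14907/5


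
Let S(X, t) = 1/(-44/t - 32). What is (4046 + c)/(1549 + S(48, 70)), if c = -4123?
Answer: -87934/1768923 ≈ -0.049710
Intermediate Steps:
S(X, t) = 1/(-32 - 44/t)
(4046 + c)/(1549 + S(48, 70)) = (4046 - 4123)/(1549 - 1*70/(44 + 32*70)) = -77/(1549 - 1*70/(44 + 2240)) = -77/(1549 - 1*70/2284) = -77/(1549 - 1*70*1/2284) = -77/(1549 - 35/1142) = -77/1768923/1142 = -77*1142/1768923 = -87934/1768923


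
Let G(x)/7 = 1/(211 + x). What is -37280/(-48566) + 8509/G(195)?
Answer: 11984213366/24283 ≈ 4.9352e+5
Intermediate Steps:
G(x) = 7/(211 + x)
-37280/(-48566) + 8509/G(195) = -37280/(-48566) + 8509/((7/(211 + 195))) = -37280*(-1/48566) + 8509/((7/406)) = 18640/24283 + 8509/((7*(1/406))) = 18640/24283 + 8509/(1/58) = 18640/24283 + 8509*58 = 18640/24283 + 493522 = 11984213366/24283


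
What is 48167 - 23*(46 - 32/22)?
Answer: 518567/11 ≈ 47142.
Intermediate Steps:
48167 - 23*(46 - 32/22) = 48167 - 23*(46 - 32*1/22) = 48167 - 23*(46 - 16/11) = 48167 - 23*490/11 = 48167 - 11270/11 = 518567/11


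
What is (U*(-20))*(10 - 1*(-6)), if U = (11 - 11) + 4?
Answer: -1280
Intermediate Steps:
U = 4 (U = 0 + 4 = 4)
(U*(-20))*(10 - 1*(-6)) = (4*(-20))*(10 - 1*(-6)) = -80*(10 + 6) = -80*16 = -1280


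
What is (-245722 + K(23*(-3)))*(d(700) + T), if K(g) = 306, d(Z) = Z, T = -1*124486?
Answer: 30379064976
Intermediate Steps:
T = -124486
(-245722 + K(23*(-3)))*(d(700) + T) = (-245722 + 306)*(700 - 124486) = -245416*(-123786) = 30379064976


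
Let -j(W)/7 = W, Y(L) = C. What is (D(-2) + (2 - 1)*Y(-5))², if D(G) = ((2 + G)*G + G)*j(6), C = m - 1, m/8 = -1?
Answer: 5625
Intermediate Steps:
m = -8 (m = 8*(-1) = -8)
C = -9 (C = -8 - 1 = -9)
Y(L) = -9
j(W) = -7*W
D(G) = -42*G - 42*G*(2 + G) (D(G) = ((2 + G)*G + G)*(-7*6) = (G*(2 + G) + G)*(-42) = (G + G*(2 + G))*(-42) = -42*G - 42*G*(2 + G))
(D(-2) + (2 - 1)*Y(-5))² = (-42*(-2)*(3 - 2) + (2 - 1)*(-9))² = (-42*(-2)*1 + 1*(-9))² = (84 - 9)² = 75² = 5625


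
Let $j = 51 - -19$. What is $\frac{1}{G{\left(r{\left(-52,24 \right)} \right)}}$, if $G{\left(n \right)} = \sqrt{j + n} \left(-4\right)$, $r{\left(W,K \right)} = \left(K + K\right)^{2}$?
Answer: $- \frac{\sqrt{2374}}{9496} \approx -0.005131$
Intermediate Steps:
$j = 70$ ($j = 51 + 19 = 70$)
$r{\left(W,K \right)} = 4 K^{2}$ ($r{\left(W,K \right)} = \left(2 K\right)^{2} = 4 K^{2}$)
$G{\left(n \right)} = - 4 \sqrt{70 + n}$ ($G{\left(n \right)} = \sqrt{70 + n} \left(-4\right) = - 4 \sqrt{70 + n}$)
$\frac{1}{G{\left(r{\left(-52,24 \right)} \right)}} = \frac{1}{\left(-4\right) \sqrt{70 + 4 \cdot 24^{2}}} = \frac{1}{\left(-4\right) \sqrt{70 + 4 \cdot 576}} = \frac{1}{\left(-4\right) \sqrt{70 + 2304}} = \frac{1}{\left(-4\right) \sqrt{2374}} = - \frac{\sqrt{2374}}{9496}$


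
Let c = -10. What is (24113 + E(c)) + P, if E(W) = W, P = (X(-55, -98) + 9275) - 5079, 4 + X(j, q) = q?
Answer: 28197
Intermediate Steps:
X(j, q) = -4 + q
P = 4094 (P = ((-4 - 98) + 9275) - 5079 = (-102 + 9275) - 5079 = 9173 - 5079 = 4094)
(24113 + E(c)) + P = (24113 - 10) + 4094 = 24103 + 4094 = 28197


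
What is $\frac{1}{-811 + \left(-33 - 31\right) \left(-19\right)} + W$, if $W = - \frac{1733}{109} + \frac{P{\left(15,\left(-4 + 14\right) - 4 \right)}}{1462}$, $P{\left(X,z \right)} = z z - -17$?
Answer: $- \frac{1023627587}{64539990} \approx -15.86$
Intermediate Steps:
$P{\left(X,z \right)} = 17 + z^{2}$ ($P{\left(X,z \right)} = z^{2} + 17 = 17 + z^{2}$)
$W = - \frac{2527869}{159358}$ ($W = - \frac{1733}{109} + \frac{17 + \left(\left(-4 + 14\right) - 4\right)^{2}}{1462} = \left(-1733\right) \frac{1}{109} + \left(17 + \left(10 - 4\right)^{2}\right) \frac{1}{1462} = - \frac{1733}{109} + \left(17 + 6^{2}\right) \frac{1}{1462} = - \frac{1733}{109} + \left(17 + 36\right) \frac{1}{1462} = - \frac{1733}{109} + 53 \cdot \frac{1}{1462} = - \frac{1733}{109} + \frac{53}{1462} = - \frac{2527869}{159358} \approx -15.863$)
$\frac{1}{-811 + \left(-33 - 31\right) \left(-19\right)} + W = \frac{1}{-811 + \left(-33 - 31\right) \left(-19\right)} - \frac{2527869}{159358} = \frac{1}{-811 - -1216} - \frac{2527869}{159358} = \frac{1}{-811 + 1216} - \frac{2527869}{159358} = \frac{1}{405} - \frac{2527869}{159358} = - \frac{1023627587}{64539990}$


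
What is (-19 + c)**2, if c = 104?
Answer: 7225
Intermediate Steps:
(-19 + c)**2 = (-19 + 104)**2 = 85**2 = 7225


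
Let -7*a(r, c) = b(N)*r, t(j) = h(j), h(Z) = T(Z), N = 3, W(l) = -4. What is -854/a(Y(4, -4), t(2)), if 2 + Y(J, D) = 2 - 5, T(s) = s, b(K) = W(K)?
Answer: 2989/10 ≈ 298.90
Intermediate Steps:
b(K) = -4
h(Z) = Z
t(j) = j
Y(J, D) = -5 (Y(J, D) = -2 + (2 - 5) = -2 - 3 = -5)
a(r, c) = 4*r/7 (a(r, c) = -(-4)*r/7 = 4*r/7)
-854/a(Y(4, -4), t(2)) = -854/((4/7)*(-5)) = -854/(-20/7) = -854*(-7/20) = 2989/10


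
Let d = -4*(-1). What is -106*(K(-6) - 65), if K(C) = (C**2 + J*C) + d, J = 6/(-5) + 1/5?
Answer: 2014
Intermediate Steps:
d = 4
J = -1 (J = 6*(-1/5) + 1*(1/5) = -6/5 + 1/5 = -1)
K(C) = 4 + C**2 - C (K(C) = (C**2 - C) + 4 = 4 + C**2 - C)
-106*(K(-6) - 65) = -106*((4 + (-6)**2 - 1*(-6)) - 65) = -106*((4 + 36 + 6) - 65) = -106*(46 - 65) = -106*(-19) = 2014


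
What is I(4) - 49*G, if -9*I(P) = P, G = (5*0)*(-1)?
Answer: -4/9 ≈ -0.44444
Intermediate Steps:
G = 0 (G = 0*(-1) = 0)
I(P) = -P/9
I(4) - 49*G = -⅑*4 - 49*0 = -4/9 + 0 = -4/9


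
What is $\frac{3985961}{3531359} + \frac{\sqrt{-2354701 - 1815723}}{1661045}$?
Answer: $\frac{3985961}{3531359} + \frac{2 i \sqrt{1042606}}{1661045} \approx 1.1287 + 0.0012294 i$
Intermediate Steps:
$\frac{3985961}{3531359} + \frac{\sqrt{-2354701 - 1815723}}{1661045} = 3985961 \cdot \frac{1}{3531359} + \sqrt{-4170424} \cdot \frac{1}{1661045} = \frac{3985961}{3531359} + 2 i \sqrt{1042606} \cdot \frac{1}{1661045} = \frac{3985961}{3531359} + \frac{2 i \sqrt{1042606}}{1661045}$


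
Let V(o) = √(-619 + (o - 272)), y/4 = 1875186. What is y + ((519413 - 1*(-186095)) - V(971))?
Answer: 8206252 - 4*√5 ≈ 8.2062e+6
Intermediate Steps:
y = 7500744 (y = 4*1875186 = 7500744)
V(o) = √(-891 + o) (V(o) = √(-619 + (-272 + o)) = √(-891 + o))
y + ((519413 - 1*(-186095)) - V(971)) = 7500744 + ((519413 - 1*(-186095)) - √(-891 + 971)) = 7500744 + ((519413 + 186095) - √80) = 7500744 + (705508 - 4*√5) = 8206252 - 4*√5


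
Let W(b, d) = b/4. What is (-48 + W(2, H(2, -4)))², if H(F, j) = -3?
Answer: 9025/4 ≈ 2256.3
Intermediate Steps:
W(b, d) = b/4 (W(b, d) = b*(¼) = b/4)
(-48 + W(2, H(2, -4)))² = (-48 + (¼)*2)² = (-48 + ½)² = (-95/2)² = 9025/4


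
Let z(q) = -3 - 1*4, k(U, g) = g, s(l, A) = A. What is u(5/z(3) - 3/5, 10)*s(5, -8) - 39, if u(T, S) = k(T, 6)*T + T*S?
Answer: 4523/35 ≈ 129.23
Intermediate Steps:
z(q) = -7 (z(q) = -3 - 4 = -7)
u(T, S) = 6*T + S*T (u(T, S) = 6*T + T*S = 6*T + S*T)
u(5/z(3) - 3/5, 10)*s(5, -8) - 39 = ((5/(-7) - 3/5)*(6 + 10))*(-8) - 39 = ((5*(-⅐) - 3*⅕)*16)*(-8) - 39 = ((-5/7 - ⅗)*16)*(-8) - 39 = -46/35*16*(-8) - 39 = -736/35*(-8) - 39 = 5888/35 - 39 = 4523/35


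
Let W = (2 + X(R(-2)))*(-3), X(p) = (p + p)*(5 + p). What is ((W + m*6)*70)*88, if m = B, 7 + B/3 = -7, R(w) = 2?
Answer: -2106720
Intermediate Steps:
B = -42 (B = -21 + 3*(-7) = -21 - 21 = -42)
X(p) = 2*p*(5 + p) (X(p) = (2*p)*(5 + p) = 2*p*(5 + p))
W = -90 (W = (2 + 2*2*(5 + 2))*(-3) = (2 + 2*2*7)*(-3) = (2 + 28)*(-3) = 30*(-3) = -90)
m = -42
((W + m*6)*70)*88 = ((-90 - 42*6)*70)*88 = ((-90 - 252)*70)*88 = -342*70*88 = -23940*88 = -2106720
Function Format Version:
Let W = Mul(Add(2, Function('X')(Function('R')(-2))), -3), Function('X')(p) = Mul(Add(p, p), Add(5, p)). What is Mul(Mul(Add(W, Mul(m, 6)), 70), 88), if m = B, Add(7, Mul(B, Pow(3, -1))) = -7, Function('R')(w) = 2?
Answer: -2106720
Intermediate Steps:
B = -42 (B = Add(-21, Mul(3, -7)) = Add(-21, -21) = -42)
Function('X')(p) = Mul(2, p, Add(5, p)) (Function('X')(p) = Mul(Mul(2, p), Add(5, p)) = Mul(2, p, Add(5, p)))
W = -90 (W = Mul(Add(2, Mul(2, 2, Add(5, 2))), -3) = Mul(Add(2, Mul(2, 2, 7)), -3) = Mul(Add(2, 28), -3) = Mul(30, -3) = -90)
m = -42
Mul(Mul(Add(W, Mul(m, 6)), 70), 88) = Mul(Mul(Add(-90, Mul(-42, 6)), 70), 88) = Mul(Mul(Add(-90, -252), 70), 88) = Mul(Mul(-342, 70), 88) = Mul(-23940, 88) = -2106720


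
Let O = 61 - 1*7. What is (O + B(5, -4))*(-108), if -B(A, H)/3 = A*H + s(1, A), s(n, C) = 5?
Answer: -10692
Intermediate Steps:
O = 54 (O = 61 - 7 = 54)
B(A, H) = -15 - 3*A*H (B(A, H) = -3*(A*H + 5) = -3*(5 + A*H) = -15 - 3*A*H)
(O + B(5, -4))*(-108) = (54 + (-15 - 3*5*(-4)))*(-108) = (54 + (-15 + 60))*(-108) = (54 + 45)*(-108) = 99*(-108) = -10692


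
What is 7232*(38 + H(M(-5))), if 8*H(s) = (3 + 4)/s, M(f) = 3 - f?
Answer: 275607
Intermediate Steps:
H(s) = 7/(8*s) (H(s) = ((3 + 4)/s)/8 = (7/s)/8 = 7/(8*s))
7232*(38 + H(M(-5))) = 7232*(38 + 7/(8*(3 - 1*(-5)))) = 7232*(38 + 7/(8*(3 + 5))) = 7232*(38 + (7/8)/8) = 7232*(38 + (7/8)*(⅛)) = 7232*(38 + 7/64) = 7232*(2439/64) = 275607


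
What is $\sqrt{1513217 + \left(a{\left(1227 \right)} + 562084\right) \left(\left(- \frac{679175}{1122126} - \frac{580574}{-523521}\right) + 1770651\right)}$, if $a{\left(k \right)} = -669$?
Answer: $\frac{\sqrt{4235300326391972541841876018570162}}{65272947294} \approx 9.9703 \cdot 10^{5}$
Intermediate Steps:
$\sqrt{1513217 + \left(a{\left(1227 \right)} + 562084\right) \left(\left(- \frac{679175}{1122126} - \frac{580574}{-523521}\right) + 1770651\right)} = \sqrt{1513217 + \left(-669 + 562084\right) \left(\left(- \frac{679175}{1122126} - \frac{580574}{-523521}\right) + 1770651\right)} = \sqrt{1513217 + 561415 \left(\left(\left(-679175\right) \frac{1}{1122126} - - \frac{580574}{523521}\right) + 1770651\right)} = \sqrt{1513217 + 561415 \left(\left(- \frac{679175}{1122126} + \frac{580574}{523521}\right) + 1770651\right)} = \sqrt{1513217 + 561415 \left(\frac{98638268383}{195818841882} + 1770651\right)} = \sqrt{1513217 + 561415 \cdot \frac{346726926835473565}{195818841882}} = \sqrt{1513217 + \frac{194657697629337391494475}{195818841882}} = \sqrt{\frac{194657993945737847648869}{195818841882}} = \frac{\sqrt{4235300326391972541841876018570162}}{65272947294}$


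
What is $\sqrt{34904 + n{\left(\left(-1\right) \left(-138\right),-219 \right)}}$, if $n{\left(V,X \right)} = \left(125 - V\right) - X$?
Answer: $\sqrt{35110} \approx 187.38$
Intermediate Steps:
$n{\left(V,X \right)} = 125 - V - X$
$\sqrt{34904 + n{\left(\left(-1\right) \left(-138\right),-219 \right)}} = \sqrt{34904 - \left(-344 + 138\right)} = \sqrt{34904 + \left(125 - 138 + 219\right)} = \sqrt{34904 + 206} = \sqrt{35110}$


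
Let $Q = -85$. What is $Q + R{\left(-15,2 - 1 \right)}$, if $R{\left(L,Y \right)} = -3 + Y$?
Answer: $-87$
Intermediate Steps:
$Q + R{\left(-15,2 - 1 \right)} = -85 + \left(-3 + \left(2 - 1\right)\right) = -85 + \left(-3 + 1\right) = -85 - 2 = -87$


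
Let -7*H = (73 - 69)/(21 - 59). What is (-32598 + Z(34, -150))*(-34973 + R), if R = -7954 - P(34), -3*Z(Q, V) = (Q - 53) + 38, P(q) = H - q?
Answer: 558000765823/399 ≈ 1.3985e+9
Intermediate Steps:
H = 2/133 (H = -(73 - 69)/(7*(21 - 59)) = -4/(7*(-38)) = -4*(-1)/(7*38) = -⅐*(-2/19) = 2/133 ≈ 0.015038)
P(q) = 2/133 - q
Z(Q, V) = 5 - Q/3 (Z(Q, V) = -((Q - 53) + 38)/3 = -((-53 + Q) + 38)/3 = -(-15 + Q)/3 = 5 - Q/3)
R = -1053362/133 (R = -7954 - (2/133 - 1*34) = -7954 - (2/133 - 34) = -7954 - 1*(-4520/133) = -7954 + 4520/133 = -1053362/133 ≈ -7920.0)
(-32598 + Z(34, -150))*(-34973 + R) = (-32598 + (5 - ⅓*34))*(-34973 - 1053362/133) = (-32598 + (5 - 34/3))*(-5704771/133) = (-32598 - 19/3)*(-5704771/133) = -97813/3*(-5704771/133) = 558000765823/399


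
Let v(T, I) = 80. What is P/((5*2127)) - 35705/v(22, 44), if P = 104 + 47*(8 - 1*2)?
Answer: -75938359/170160 ≈ -446.28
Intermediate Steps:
P = 386 (P = 104 + 47*(8 - 2) = 104 + 47*6 = 104 + 282 = 386)
P/((5*2127)) - 35705/v(22, 44) = 386/((5*2127)) - 35705/80 = 386/10635 - 35705*1/80 = 386*(1/10635) - 7141/16 = 386/10635 - 7141/16 = -75938359/170160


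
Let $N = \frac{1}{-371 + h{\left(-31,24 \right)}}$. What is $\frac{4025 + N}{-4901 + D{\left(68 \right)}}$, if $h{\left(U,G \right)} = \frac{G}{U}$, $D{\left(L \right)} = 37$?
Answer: $- \frac{23194047}{28028800} \approx -0.82751$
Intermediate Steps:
$N = - \frac{31}{11525}$ ($N = \frac{1}{-371 + \frac{24}{-31}} = \frac{1}{-371 + 24 \left(- \frac{1}{31}\right)} = \frac{1}{-371 - \frac{24}{31}} = \frac{1}{- \frac{11525}{31}} = - \frac{31}{11525} \approx -0.0026898$)
$\frac{4025 + N}{-4901 + D{\left(68 \right)}} = \frac{4025 - \frac{31}{11525}}{-4901 + 37} = \frac{46388094}{11525 \left(-4864\right)} = \frac{46388094}{11525} \left(- \frac{1}{4864}\right) = - \frac{23194047}{28028800}$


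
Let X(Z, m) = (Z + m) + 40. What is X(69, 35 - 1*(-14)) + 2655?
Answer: 2813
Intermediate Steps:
X(Z, m) = 40 + Z + m
X(69, 35 - 1*(-14)) + 2655 = (40 + 69 + (35 - 1*(-14))) + 2655 = (40 + 69 + (35 + 14)) + 2655 = (40 + 69 + 49) + 2655 = 158 + 2655 = 2813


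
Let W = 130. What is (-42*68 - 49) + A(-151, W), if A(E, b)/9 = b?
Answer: -1735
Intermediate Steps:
A(E, b) = 9*b
(-42*68 - 49) + A(-151, W) = (-42*68 - 49) + 9*130 = (-2856 - 49) + 1170 = -2905 + 1170 = -1735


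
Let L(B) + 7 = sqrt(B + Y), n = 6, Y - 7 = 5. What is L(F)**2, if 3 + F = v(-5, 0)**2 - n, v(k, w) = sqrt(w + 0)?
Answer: (7 - sqrt(3))**2 ≈ 27.751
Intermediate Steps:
v(k, w) = sqrt(w)
Y = 12 (Y = 7 + 5 = 12)
F = -9 (F = -3 + ((sqrt(0))**2 - 1*6) = -3 + (0**2 - 6) = -3 + (0 - 6) = -3 - 6 = -9)
L(B) = -7 + sqrt(12 + B) (L(B) = -7 + sqrt(B + 12) = -7 + sqrt(12 + B))
L(F)**2 = (-7 + sqrt(12 - 9))**2 = (-7 + sqrt(3))**2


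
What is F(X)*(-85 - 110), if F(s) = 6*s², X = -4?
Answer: -18720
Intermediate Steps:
F(X)*(-85 - 110) = (6*(-4)²)*(-85 - 110) = (6*16)*(-195) = 96*(-195) = -18720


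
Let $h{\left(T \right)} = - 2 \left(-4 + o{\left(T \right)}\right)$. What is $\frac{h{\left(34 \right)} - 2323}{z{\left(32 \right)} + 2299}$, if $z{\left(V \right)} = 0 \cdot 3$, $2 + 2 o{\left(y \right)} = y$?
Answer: $- \frac{2347}{2299} \approx -1.0209$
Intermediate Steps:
$o{\left(y \right)} = -1 + \frac{y}{2}$
$z{\left(V \right)} = 0$
$h{\left(T \right)} = 10 - T$ ($h{\left(T \right)} = - 2 \left(-4 + \left(-1 + \frac{T}{2}\right)\right) = - 2 \left(-5 + \frac{T}{2}\right) = 10 - T$)
$\frac{h{\left(34 \right)} - 2323}{z{\left(32 \right)} + 2299} = \frac{\left(10 - 34\right) - 2323}{0 + 2299} = \frac{\left(10 - 34\right) - 2323}{2299} = \left(-24 - 2323\right) \frac{1}{2299} = \left(-2347\right) \frac{1}{2299} = - \frac{2347}{2299}$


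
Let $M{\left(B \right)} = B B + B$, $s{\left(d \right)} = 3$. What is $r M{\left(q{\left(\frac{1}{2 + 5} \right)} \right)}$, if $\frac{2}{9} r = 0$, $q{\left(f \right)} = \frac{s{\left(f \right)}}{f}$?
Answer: $0$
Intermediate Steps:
$q{\left(f \right)} = \frac{3}{f}$
$r = 0$ ($r = \frac{9}{2} \cdot 0 = 0$)
$M{\left(B \right)} = B + B^{2}$ ($M{\left(B \right)} = B^{2} + B = B + B^{2}$)
$r M{\left(q{\left(\frac{1}{2 + 5} \right)} \right)} = 0 \frac{3}{\frac{1}{2 + 5}} \left(1 + \frac{3}{\frac{1}{2 + 5}}\right) = 0 \frac{3}{\frac{1}{7}} \left(1 + \frac{3}{\frac{1}{7}}\right) = 0 \cdot 3 \frac{1}{\frac{1}{7}} \left(1 + 3 \frac{1}{\frac{1}{7}}\right) = 0 \cdot 3 \cdot 7 \left(1 + 3 \cdot 7\right) = 0 \cdot 21 \left(1 + 21\right) = 0 \cdot 21 \cdot 22 = 0 \cdot 462 = 0$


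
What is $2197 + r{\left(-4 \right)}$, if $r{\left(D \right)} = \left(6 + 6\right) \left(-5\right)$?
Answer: $2137$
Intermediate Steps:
$r{\left(D \right)} = -60$ ($r{\left(D \right)} = 12 \left(-5\right) = -60$)
$2197 + r{\left(-4 \right)} = 2197 - 60 = 2137$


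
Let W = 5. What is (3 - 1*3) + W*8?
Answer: 40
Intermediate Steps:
(3 - 1*3) + W*8 = (3 - 1*3) + 5*8 = (3 - 3) + 40 = 0 + 40 = 40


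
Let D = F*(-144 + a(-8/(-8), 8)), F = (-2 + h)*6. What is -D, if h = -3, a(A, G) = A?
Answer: -4290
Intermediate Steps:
F = -30 (F = (-2 - 3)*6 = -5*6 = -30)
D = 4290 (D = -30*(-144 - 8/(-8)) = -30*(-144 - 8*(-1/8)) = -30*(-144 + 1) = -30*(-143) = 4290)
-D = -1*4290 = -4290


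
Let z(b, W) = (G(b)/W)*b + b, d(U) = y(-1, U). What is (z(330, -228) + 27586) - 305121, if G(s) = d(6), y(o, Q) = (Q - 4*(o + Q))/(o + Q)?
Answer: -5266818/19 ≈ -2.7720e+5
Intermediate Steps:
y(o, Q) = (-4*o - 3*Q)/(Q + o) (y(o, Q) = (Q - 4*(Q + o))/(Q + o) = (Q + (-4*Q - 4*o))/(Q + o) = (-4*o - 3*Q)/(Q + o))
d(U) = (4 - 3*U)/(-1 + U) (d(U) = (-4*(-1) - 3*U)/(U - 1) = (4 - 3*U)/(-1 + U))
G(s) = -14/5 (G(s) = (4 - 3*6)/(-1 + 6) = (4 - 18)/5 = (⅕)*(-14) = -14/5)
z(b, W) = b - 14*b/(5*W) (z(b, W) = (-14/(5*W))*b + b = -14*b/(5*W) + b = b - 14*b/(5*W))
(z(330, -228) + 27586) - 305121 = ((330 - 14/5*330/(-228)) + 27586) - 305121 = ((330 - 14/5*330*(-1/228)) + 27586) - 305121 = ((330 + 77/19) + 27586) - 305121 = (6347/19 + 27586) - 305121 = 530481/19 - 305121 = -5266818/19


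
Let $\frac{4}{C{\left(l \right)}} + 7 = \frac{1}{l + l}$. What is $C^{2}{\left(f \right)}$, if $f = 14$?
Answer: $\frac{12544}{38025} \approx 0.32989$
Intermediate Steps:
$C{\left(l \right)} = \frac{4}{-7 + \frac{1}{2 l}}$ ($C{\left(l \right)} = \frac{4}{-7 + \frac{1}{l + l}} = \frac{4}{-7 + \frac{1}{2 l}}$)
$C^{2}{\left(f \right)} = \left(\left(-8\right) 14 \frac{1}{-1 + 14 \cdot 14}\right)^{2} = \left(\left(-8\right) 14 \frac{1}{-1 + 196}\right)^{2} = \left(\left(-8\right) 14 \cdot \frac{1}{195}\right)^{2} = \left(- \frac{112}{195}\right)^{2} = \frac{12544}{38025}$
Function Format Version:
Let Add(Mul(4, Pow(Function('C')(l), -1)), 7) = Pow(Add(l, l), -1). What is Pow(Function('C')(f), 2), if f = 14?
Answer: Rational(12544, 38025) ≈ 0.32989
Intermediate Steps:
Function('C')(l) = Mul(4, Pow(Add(-7, Mul(Rational(1, 2), Pow(l, -1))), -1)) (Function('C')(l) = Mul(4, Pow(Add(-7, Pow(Add(l, l), -1)), -1)) = Mul(4, Pow(Add(-7, Pow(Mul(2, l), -1)), -1)) = Mul(4, Pow(Add(-7, Mul(Rational(1, 2), Pow(l, -1))), -1)))
Pow(Function('C')(f), 2) = Pow(Mul(-8, 14, Pow(Add(-1, Mul(14, 14)), -1)), 2) = Pow(Mul(-8, 14, Pow(Add(-1, 196), -1)), 2) = Pow(Mul(-8, 14, Pow(195, -1)), 2) = Pow(Mul(-8, 14, Rational(1, 195)), 2) = Pow(Rational(-112, 195), 2) = Rational(12544, 38025)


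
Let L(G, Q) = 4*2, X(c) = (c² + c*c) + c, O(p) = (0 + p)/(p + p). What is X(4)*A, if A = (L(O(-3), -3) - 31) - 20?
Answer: -1548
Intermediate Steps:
O(p) = ½ (O(p) = p/((2*p)) = p*(1/(2*p)) = ½)
X(c) = c + 2*c² (X(c) = (c² + c²) + c = 2*c² + c = c + 2*c²)
L(G, Q) = 8
A = -43 (A = (8 - 31) - 20 = -23 - 20 = -43)
X(4)*A = (4*(1 + 2*4))*(-43) = (4*(1 + 8))*(-43) = (4*9)*(-43) = 36*(-43) = -1548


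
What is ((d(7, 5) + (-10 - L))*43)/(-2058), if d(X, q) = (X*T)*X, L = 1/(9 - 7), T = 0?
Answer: 43/196 ≈ 0.21939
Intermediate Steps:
L = 1/2 ≈ 0.50000
d(X, q) = 0 (d(X, q) = (X*0)*X = 0*X = 0)
((d(7, 5) + (-10 - L))*43)/(-2058) = ((0 + (-10 - 1*1/2))*43)/(-2058) = ((0 + (-10 - 1/2))*43)*(-1/2058) = ((0 - 21/2)*43)*(-1/2058) = -21/2*43*(-1/2058) = -903/2*(-1/2058) = 43/196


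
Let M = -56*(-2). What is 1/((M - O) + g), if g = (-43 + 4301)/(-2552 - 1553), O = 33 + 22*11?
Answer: -4105/673373 ≈ -0.0060962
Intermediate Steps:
M = 112
O = 275 (O = 33 + 242 = 275)
g = -4258/4105 (g = 4258/(-4105) = 4258*(-1/4105) = -4258/4105 ≈ -1.0373)
1/((M - O) + g) = 1/((112 - 1*275) - 4258/4105) = 1/((112 - 275) - 4258/4105) = 1/(-163 - 4258/4105) = 1/(-673373/4105) = -4105/673373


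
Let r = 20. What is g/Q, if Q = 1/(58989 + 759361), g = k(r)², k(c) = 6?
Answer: 29460600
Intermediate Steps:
g = 36 (g = 6² = 36)
Q = 1/818350 ≈ 1.2220e-6
g/Q = 36/(1/818350) = 36*818350 = 29460600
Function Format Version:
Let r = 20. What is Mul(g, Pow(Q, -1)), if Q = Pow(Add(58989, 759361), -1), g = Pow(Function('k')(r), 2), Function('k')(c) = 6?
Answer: 29460600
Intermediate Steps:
g = 36 (g = Pow(6, 2) = 36)
Q = Rational(1, 818350) (Q = Pow(818350, -1) = Rational(1, 818350) ≈ 1.2220e-6)
Mul(g, Pow(Q, -1)) = Mul(36, Pow(Rational(1, 818350), -1)) = Mul(36, 818350) = 29460600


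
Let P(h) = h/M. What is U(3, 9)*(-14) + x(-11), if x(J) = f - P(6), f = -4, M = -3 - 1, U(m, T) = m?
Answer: -89/2 ≈ -44.500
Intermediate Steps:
M = -4
P(h) = -h/4 (P(h) = h/(-4) = h*(-¼) = -h/4)
x(J) = -5/2 (x(J) = -4 - (-1)*6/4 = -4 - 1*(-3/2) = -4 + 3/2 = -5/2)
U(3, 9)*(-14) + x(-11) = 3*(-14) - 5/2 = -42 - 5/2 = -89/2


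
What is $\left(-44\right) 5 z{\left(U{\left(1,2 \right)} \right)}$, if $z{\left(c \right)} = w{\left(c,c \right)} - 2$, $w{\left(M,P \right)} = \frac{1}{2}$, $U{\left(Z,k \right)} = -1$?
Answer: $330$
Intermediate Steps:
$w{\left(M,P \right)} = \frac{1}{2}$
$z{\left(c \right)} = - \frac{3}{2}$ ($z{\left(c \right)} = \frac{1}{2} - 2 = - \frac{3}{2}$)
$\left(-44\right) 5 z{\left(U{\left(1,2 \right)} \right)} = \left(-44\right) 5 \left(- \frac{3}{2}\right) = \left(-220\right) \left(- \frac{3}{2}\right) = 330$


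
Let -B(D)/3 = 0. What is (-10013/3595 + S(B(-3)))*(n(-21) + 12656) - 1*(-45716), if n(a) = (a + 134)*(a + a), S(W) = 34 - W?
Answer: 210397098/719 ≈ 2.9262e+5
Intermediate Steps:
B(D) = 0 (B(D) = -3*0 = 0)
n(a) = 2*a*(134 + a) (n(a) = (134 + a)*(2*a) = 2*a*(134 + a))
(-10013/3595 + S(B(-3)))*(n(-21) + 12656) - 1*(-45716) = (-10013/3595 + (34 - 1*0))*(2*(-21)*(134 - 21) + 12656) - 1*(-45716) = (-10013*1/3595 + (34 + 0))*(2*(-21)*113 + 12656) + 45716 = (-10013/3595 + 34)*(-4746 + 12656) + 45716 = (112217/3595)*7910 + 45716 = 177527294/719 + 45716 = 210397098/719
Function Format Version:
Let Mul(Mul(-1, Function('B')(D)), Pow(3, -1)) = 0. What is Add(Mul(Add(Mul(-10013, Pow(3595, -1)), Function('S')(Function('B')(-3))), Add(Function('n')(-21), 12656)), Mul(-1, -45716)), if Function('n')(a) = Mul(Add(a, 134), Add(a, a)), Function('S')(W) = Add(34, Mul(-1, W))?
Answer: Rational(210397098, 719) ≈ 2.9262e+5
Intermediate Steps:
Function('B')(D) = 0 (Function('B')(D) = Mul(-3, 0) = 0)
Function('n')(a) = Mul(2, a, Add(134, a)) (Function('n')(a) = Mul(Add(134, a), Mul(2, a)) = Mul(2, a, Add(134, a)))
Add(Mul(Add(Mul(-10013, Pow(3595, -1)), Function('S')(Function('B')(-3))), Add(Function('n')(-21), 12656)), Mul(-1, -45716)) = Add(Mul(Add(Mul(-10013, Pow(3595, -1)), Add(34, Mul(-1, 0))), Add(Mul(2, -21, Add(134, -21)), 12656)), Mul(-1, -45716)) = Add(Mul(Add(Mul(-10013, Rational(1, 3595)), Add(34, 0)), Add(Mul(2, -21, 113), 12656)), 45716) = Add(Mul(Add(Rational(-10013, 3595), 34), Add(-4746, 12656)), 45716) = Add(Mul(Rational(112217, 3595), 7910), 45716) = Add(Rational(177527294, 719), 45716) = Rational(210397098, 719)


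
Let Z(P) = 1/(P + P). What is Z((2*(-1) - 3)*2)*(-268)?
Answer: 67/5 ≈ 13.400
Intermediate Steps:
Z(P) = 1/(2*P)
Z((2*(-1) - 3)*2)*(-268) = (1/(2*(((2*(-1) - 3)*2))))*(-268) = (1/(2*(((-2 - 3)*2))))*(-268) = (1/(2*((-5*2))))*(-268) = ((½)/(-10))*(-268) = ((½)*(-⅒))*(-268) = -1/20*(-268) = 67/5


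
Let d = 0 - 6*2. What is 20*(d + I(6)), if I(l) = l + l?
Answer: 0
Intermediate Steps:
I(l) = 2*l
d = -12 (d = 0 - 12 = -12)
20*(d + I(6)) = 20*(-12 + 2*6) = 20*(-12 + 12) = 20*0 = 0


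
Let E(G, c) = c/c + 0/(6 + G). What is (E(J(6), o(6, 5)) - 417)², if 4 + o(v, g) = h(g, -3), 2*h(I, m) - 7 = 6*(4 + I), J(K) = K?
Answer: 173056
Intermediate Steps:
h(I, m) = 31/2 + 3*I (h(I, m) = 7/2 + (6*(4 + I))/2 = 7/2 + (24 + 6*I)/2 = 7/2 + (12 + 3*I) = 31/2 + 3*I)
o(v, g) = 23/2 + 3*g (o(v, g) = -4 + (31/2 + 3*g) = 23/2 + 3*g)
E(G, c) = 1 (E(G, c) = 1 + 0 = 1)
(E(J(6), o(6, 5)) - 417)² = (1 - 417)² = (-416)² = 173056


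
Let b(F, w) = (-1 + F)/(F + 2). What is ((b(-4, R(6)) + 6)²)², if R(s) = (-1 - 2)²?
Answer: 83521/16 ≈ 5220.1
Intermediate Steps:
R(s) = 9 (R(s) = (-3)² = 9)
b(F, w) = (-1 + F)/(2 + F)
((b(-4, R(6)) + 6)²)² = (((-1 - 4)/(2 - 4) + 6)²)² = ((-5/(-2) + 6)²)² = ((-½*(-5) + 6)²)² = ((5/2 + 6)²)² = ((17/2)²)² = (289/4)² = 83521/16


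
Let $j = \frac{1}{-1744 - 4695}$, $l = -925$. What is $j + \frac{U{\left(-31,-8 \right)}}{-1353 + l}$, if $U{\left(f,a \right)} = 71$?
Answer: $- \frac{459447}{14668042} \approx -0.031323$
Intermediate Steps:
$j = - \frac{1}{6439}$ ($j = \frac{1}{-6439} = - \frac{1}{6439} \approx -0.0001553$)
$j + \frac{U{\left(-31,-8 \right)}}{-1353 + l} = - \frac{1}{6439} + \frac{71}{-1353 - 925} = - \frac{1}{6439} + \frac{71}{-2278} = - \frac{1}{6439} + 71 \left(- \frac{1}{2278}\right) = - \frac{1}{6439} - \frac{71}{2278} = - \frac{459447}{14668042}$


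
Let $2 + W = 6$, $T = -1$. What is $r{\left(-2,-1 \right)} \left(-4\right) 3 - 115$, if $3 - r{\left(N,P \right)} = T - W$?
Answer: $-211$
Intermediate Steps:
$W = 4$ ($W = -2 + 6 = 4$)
$r{\left(N,P \right)} = 8$ ($r{\left(N,P \right)} = 3 - \left(-1 - 4\right) = 3 - -5 = 3 + 5 = 8$)
$r{\left(-2,-1 \right)} \left(-4\right) 3 - 115 = 8 \left(-4\right) 3 - 115 = \left(-32\right) 3 - 115 = -96 - 115 = -211$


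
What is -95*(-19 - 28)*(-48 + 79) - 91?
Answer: 138324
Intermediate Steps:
-95*(-19 - 28)*(-48 + 79) - 91 = -(-4465)*31 - 91 = -95*(-1457) - 91 = 138415 - 91 = 138324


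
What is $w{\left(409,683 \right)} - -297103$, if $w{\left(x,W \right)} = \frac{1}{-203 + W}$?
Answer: $\frac{142609441}{480} \approx 2.971 \cdot 10^{5}$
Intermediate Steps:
$w{\left(409,683 \right)} - -297103 = \frac{1}{-203 + 683} - -297103 = \frac{1}{480} + 297103 = \frac{142609441}{480}$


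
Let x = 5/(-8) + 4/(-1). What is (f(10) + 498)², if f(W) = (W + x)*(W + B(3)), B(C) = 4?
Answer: 5257849/16 ≈ 3.2862e+5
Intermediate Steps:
x = -37/8 (x = 5*(-⅛) + 4*(-1) = -5/8 - 4 = -37/8 ≈ -4.6250)
f(W) = (4 + W)*(-37/8 + W) (f(W) = (W - 37/8)*(W + 4) = (-37/8 + W)*(4 + W) = (4 + W)*(-37/8 + W))
(f(10) + 498)² = ((-37/2 + 10² - 5/8*10) + 498)² = ((-37/2 + 100 - 25/4) + 498)² = (301/4 + 498)² = (2293/4)² = 5257849/16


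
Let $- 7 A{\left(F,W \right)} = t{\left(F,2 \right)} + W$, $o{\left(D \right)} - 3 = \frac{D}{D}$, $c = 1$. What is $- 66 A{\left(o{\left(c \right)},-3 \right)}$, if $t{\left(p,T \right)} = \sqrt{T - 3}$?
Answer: $- \frac{198}{7} + \frac{66 i}{7} \approx -28.286 + 9.4286 i$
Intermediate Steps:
$o{\left(D \right)} = 4$ ($o{\left(D \right)} = 3 + \frac{D}{D} = 3 + 1 = 4$)
$t{\left(p,T \right)} = \sqrt{-3 + T}$
$A{\left(F,W \right)} = - \frac{i}{7} - \frac{W}{7}$ ($A{\left(F,W \right)} = - \frac{\sqrt{-3 + 2} + W}{7} = - \frac{\sqrt{-1} + W}{7} = - \frac{i + W}{7} = - \frac{i}{7} - \frac{W}{7}$)
$- 66 A{\left(o{\left(c \right)},-3 \right)} = - 66 \left(- \frac{i}{7} - - \frac{3}{7}\right) = - 66 \left(- \frac{i}{7} + \frac{3}{7}\right) = - 66 \left(\frac{3}{7} - \frac{i}{7}\right) = - \frac{198}{7} + \frac{66 i}{7}$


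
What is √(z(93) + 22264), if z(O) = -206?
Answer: √22058 ≈ 148.52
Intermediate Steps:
√(z(93) + 22264) = √(-206 + 22264) = √22058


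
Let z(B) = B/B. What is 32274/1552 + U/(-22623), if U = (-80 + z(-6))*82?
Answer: 370094279/17555448 ≈ 21.081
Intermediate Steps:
z(B) = 1
U = -6478 (U = (-80 + 1)*82 = -79*82 = -6478)
32274/1552 + U/(-22623) = 32274/1552 - 6478/(-22623) = 32274*(1/1552) - 6478*(-1/22623) = 16137/776 + 6478/22623 = 370094279/17555448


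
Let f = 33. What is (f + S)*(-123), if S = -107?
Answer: 9102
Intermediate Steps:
(f + S)*(-123) = (33 - 107)*(-123) = -74*(-123) = 9102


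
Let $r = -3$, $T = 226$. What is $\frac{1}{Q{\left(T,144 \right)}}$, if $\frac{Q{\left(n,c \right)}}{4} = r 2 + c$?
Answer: $\frac{1}{552} \approx 0.0018116$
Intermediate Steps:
$Q{\left(n,c \right)} = -24 + 4 c$ ($Q{\left(n,c \right)} = 4 \left(\left(-3\right) 2 + c\right) = 4 \left(-6 + c\right) = -24 + 4 c$)
$\frac{1}{Q{\left(T,144 \right)}} = \frac{1}{-24 + 4 \cdot 144} = \frac{1}{-24 + 576} = \frac{1}{552}$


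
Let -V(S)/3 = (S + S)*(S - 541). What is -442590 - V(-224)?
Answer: 585570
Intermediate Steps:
V(S) = -6*S*(-541 + S) (V(S) = -3*(S + S)*(S - 541) = -3*2*S*(-541 + S) = -6*S*(-541 + S))
-442590 - V(-224) = -442590 - 6*(-224)*(541 - 1*(-224)) = -442590 - 6*(-224)*(541 + 224) = -442590 - 6*(-224)*765 = -442590 - 1*(-1028160) = -442590 + 1028160 = 585570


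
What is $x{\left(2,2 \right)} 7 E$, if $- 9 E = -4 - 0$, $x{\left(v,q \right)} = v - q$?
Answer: $0$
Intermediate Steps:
$E = \frac{4}{9}$ ($E = - \frac{-4 - 0}{9} = - \frac{-4 + 0}{9} = \left(- \frac{1}{9}\right) \left(-4\right) = \frac{4}{9} \approx 0.44444$)
$x{\left(2,2 \right)} 7 E = \left(2 - 2\right) 7 \cdot \frac{4}{9} = 0 \cdot 7 \cdot \frac{4}{9} = 0 \cdot \frac{4}{9} = 0$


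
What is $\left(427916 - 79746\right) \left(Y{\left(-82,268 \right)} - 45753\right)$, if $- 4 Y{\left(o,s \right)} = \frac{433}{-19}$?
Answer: $- \frac{605257857575}{38} \approx -1.5928 \cdot 10^{10}$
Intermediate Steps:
$Y{\left(o,s \right)} = \frac{433}{76}$ ($Y{\left(o,s \right)} = - \frac{433 \frac{1}{-19}}{4} = - \frac{433 \left(- \frac{1}{19}\right)}{4} = \left(- \frac{1}{4}\right) \left(- \frac{433}{19}\right) = \frac{433}{76}$)
$\left(427916 - 79746\right) \left(Y{\left(-82,268 \right)} - 45753\right) = \left(427916 - 79746\right) \left(\frac{433}{76} - 45753\right) = 348170 \left(- \frac{3476795}{76}\right) = - \frac{605257857575}{38}$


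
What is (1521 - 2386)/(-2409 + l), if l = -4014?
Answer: 865/6423 ≈ 0.13467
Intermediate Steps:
(1521 - 2386)/(-2409 + l) = (1521 - 2386)/(-2409 - 4014) = -865/(-6423) = -865*(-1/6423) = 865/6423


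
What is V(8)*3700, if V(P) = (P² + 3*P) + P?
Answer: 355200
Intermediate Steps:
V(P) = P² + 4*P
V(8)*3700 = (8*(4 + 8))*3700 = (8*12)*3700 = 96*3700 = 355200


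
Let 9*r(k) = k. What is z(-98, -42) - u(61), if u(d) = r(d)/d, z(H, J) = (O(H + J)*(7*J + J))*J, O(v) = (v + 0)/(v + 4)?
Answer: 2222623/153 ≈ 14527.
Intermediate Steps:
O(v) = v/(4 + v)
r(k) = k/9
z(H, J) = 8*J²*(H + J)/(4 + H + J) (z(H, J) = (((H + J)/(4 + (H + J)))*(7*J + J))*J = (((H + J)/(4 + H + J))*(8*J))*J = (8*J*(H + J)/(4 + H + J))*J = 8*J²*(H + J)/(4 + H + J))
u(d) = ⅑ (u(d) = (d/9)/d = ⅑)
z(-98, -42) - u(61) = 8*(-42)²*(-98 - 42)/(4 - 98 - 42) - 1*⅑ = 8*1764*(-140)/(-136) - ⅑ = 8*1764*(-1/136)*(-140) - ⅑ = 246960/17 - ⅑ = 2222623/153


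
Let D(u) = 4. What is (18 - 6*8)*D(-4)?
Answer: -120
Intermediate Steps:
(18 - 6*8)*D(-4) = (18 - 6*8)*4 = (18 - 1*48)*4 = (18 - 48)*4 = -30*4 = -120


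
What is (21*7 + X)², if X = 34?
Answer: 32761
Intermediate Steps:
(21*7 + X)² = (21*7 + 34)² = (147 + 34)² = 181² = 32761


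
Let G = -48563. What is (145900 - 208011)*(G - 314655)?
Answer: 22559833198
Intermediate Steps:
(145900 - 208011)*(G - 314655) = (145900 - 208011)*(-48563 - 314655) = -62111*(-363218) = 22559833198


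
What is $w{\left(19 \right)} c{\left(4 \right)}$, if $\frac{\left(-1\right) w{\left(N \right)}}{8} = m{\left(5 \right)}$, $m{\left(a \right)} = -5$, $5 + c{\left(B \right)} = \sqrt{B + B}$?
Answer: $-200 + 80 \sqrt{2} \approx -86.863$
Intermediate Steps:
$c{\left(B \right)} = -5 + \sqrt{2} \sqrt{B}$ ($c{\left(B \right)} = -5 + \sqrt{B + B} = -5 + \sqrt{2 B} = -5 + \sqrt{2} \sqrt{B}$)
$w{\left(N \right)} = 40$ ($w{\left(N \right)} = \left(-8\right) \left(-5\right) = 40$)
$w{\left(19 \right)} c{\left(4 \right)} = 40 \left(-5 + \sqrt{2} \sqrt{4}\right) = 40 \left(-5 + \sqrt{2} \cdot 2\right) = 40 \left(-5 + 2 \sqrt{2}\right) = -200 + 80 \sqrt{2}$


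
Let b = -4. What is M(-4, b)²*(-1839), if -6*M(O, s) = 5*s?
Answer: -61300/3 ≈ -20433.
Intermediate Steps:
M(O, s) = -5*s/6
M(-4, b)²*(-1839) = (-⅚*(-4))²*(-1839) = (10/3)²*(-1839) = (100/9)*(-1839) = -61300/3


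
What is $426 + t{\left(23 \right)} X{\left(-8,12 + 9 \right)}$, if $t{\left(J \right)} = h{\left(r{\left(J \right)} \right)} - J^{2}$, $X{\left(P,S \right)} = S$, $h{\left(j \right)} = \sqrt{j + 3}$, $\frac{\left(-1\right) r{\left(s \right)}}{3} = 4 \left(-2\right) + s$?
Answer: $-10683 + 21 i \sqrt{42} \approx -10683.0 + 136.1 i$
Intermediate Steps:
$r{\left(s \right)} = 24 - 3 s$ ($r{\left(s \right)} = - 3 \left(4 \left(-2\right) + s\right) = - 3 \left(-8 + s\right) = 24 - 3 s$)
$h{\left(j \right)} = \sqrt{3 + j}$
$t{\left(J \right)} = \sqrt{27 - 3 J} - J^{2}$ ($t{\left(J \right)} = \sqrt{3 - \left(-24 + 3 J\right)} - J^{2} = \sqrt{27 - 3 J} - J^{2}$)
$426 + t{\left(23 \right)} X{\left(-8,12 + 9 \right)} = 426 + \left(\sqrt{27 - 69} - 23^{2}\right) \left(12 + 9\right) = 426 + \left(\sqrt{27 - 69} - 529\right) 21 = 426 + \left(\sqrt{-42} - 529\right) 21 = 426 + \left(i \sqrt{42} - 529\right) 21 = 426 + \left(-529 + i \sqrt{42}\right) 21 = 426 - \left(11109 - 21 i \sqrt{42}\right) = -10683 + 21 i \sqrt{42}$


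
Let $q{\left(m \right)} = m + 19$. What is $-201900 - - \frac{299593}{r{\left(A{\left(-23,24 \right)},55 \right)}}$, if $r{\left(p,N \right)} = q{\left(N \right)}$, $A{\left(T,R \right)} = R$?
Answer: $- \frac{14641007}{74} \approx -1.9785 \cdot 10^{5}$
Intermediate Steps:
$q{\left(m \right)} = 19 + m$
$r{\left(p,N \right)} = 19 + N$
$-201900 - - \frac{299593}{r{\left(A{\left(-23,24 \right)},55 \right)}} = -201900 - - \frac{299593}{19 + 55} = -201900 - - \frac{299593}{74} = -201900 + \frac{299593}{74} = - \frac{14641007}{74}$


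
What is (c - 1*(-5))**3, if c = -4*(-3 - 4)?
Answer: 35937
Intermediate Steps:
c = 28 (c = -4*(-7) = 28)
(c - 1*(-5))**3 = (28 - 1*(-5))**3 = (28 + 5)**3 = 33**3 = 35937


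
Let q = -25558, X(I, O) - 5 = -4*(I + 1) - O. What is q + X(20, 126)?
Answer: -25763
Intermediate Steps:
X(I, O) = 1 - O - 4*I (X(I, O) = 5 + (-4*(I + 1) - O) = 5 + (-4*(1 + I) - O) = 5 + ((-4 - 4*I) - O) = 5 + (-4 - O - 4*I) = 1 - O - 4*I)
q + X(20, 126) = -25558 + (1 - 1*126 - 4*20) = -25558 + (1 - 126 - 80) = -25558 - 205 = -25763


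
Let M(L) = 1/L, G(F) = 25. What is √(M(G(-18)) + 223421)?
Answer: 3*√620614/5 ≈ 472.67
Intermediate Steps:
√(M(G(-18)) + 223421) = √(1/25 + 223421) = √(5585526/25) = 3*√620614/5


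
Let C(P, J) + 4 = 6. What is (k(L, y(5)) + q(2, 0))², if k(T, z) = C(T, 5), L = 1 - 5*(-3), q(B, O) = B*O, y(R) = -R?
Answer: 4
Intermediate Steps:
C(P, J) = 2 (C(P, J) = -4 + 6 = 2)
L = 16 (L = 1 + 15 = 16)
k(T, z) = 2
(k(L, y(5)) + q(2, 0))² = (2 + 2*0)² = (2 + 0)² = 2² = 4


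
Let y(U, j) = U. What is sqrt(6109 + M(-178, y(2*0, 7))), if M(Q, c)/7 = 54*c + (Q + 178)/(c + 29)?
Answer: sqrt(6109) ≈ 78.160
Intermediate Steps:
M(Q, c) = 378*c + 7*(178 + Q)/(29 + c) (M(Q, c) = 7*(54*c + (Q + 178)/(c + 29)) = 7*(54*c + (178 + Q)/(29 + c)) = 378*c + 7*(178 + Q)/(29 + c))
sqrt(6109 + M(-178, y(2*0, 7))) = sqrt(6109 + 7*(178 - 178 + 54*(2*0)**2 + 1566*(2*0))/(29 + 2*0)) = sqrt(6109 + 7*(178 - 178 + 54*0**2 + 1566*0)/(29 + 0)) = sqrt(6109 + 7*(178 - 178 + 54*0 + 0)/29) = sqrt(6109 + 7*(1/29)*(178 - 178 + 0 + 0)) = sqrt(6109 + 7*(1/29)*0) = sqrt(6109 + 0) = sqrt(6109)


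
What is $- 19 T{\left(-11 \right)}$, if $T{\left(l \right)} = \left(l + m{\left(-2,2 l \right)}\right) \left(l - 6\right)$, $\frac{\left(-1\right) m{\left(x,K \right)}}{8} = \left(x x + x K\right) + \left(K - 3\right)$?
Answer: $-62985$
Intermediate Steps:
$m{\left(x,K \right)} = 24 - 8 K - 8 x^{2} - 8 K x$ ($m{\left(x,K \right)} = - 8 \left(\left(x x + x K\right) + \left(K - 3\right)\right) = - 8 \left(\left(x^{2} + K x\right) + \left(-3 + K\right)\right) = - 8 \left(-3 + K + x^{2} + K x\right) = 24 - 8 K - 8 x^{2} - 8 K x$)
$T{\left(l \right)} = \left(-8 + 17 l\right) \left(-6 + l\right)$ ($T{\left(l \right)} = \left(l - \left(-24 + 32 + 8 \cdot 2 l + 8 \cdot 2 l \left(-2\right)\right)\right) \left(l - 6\right) = \left(l + \left(24 - 16 l - 32 + 32 l\right)\right) \left(-6 + l\right) = \left(l + \left(-8 + 16 l\right)\right) \left(-6 + l\right) = \left(-8 + 17 l\right) \left(-6 + l\right)$)
$- 19 T{\left(-11 \right)} = - 19 \left(48 - -1210 + 17 \left(-11\right)^{2}\right) = - 19 \left(48 + 1210 + 17 \cdot 121\right) = - 19 \left(48 + 1210 + 2057\right) = \left(-19\right) 3315 = -62985$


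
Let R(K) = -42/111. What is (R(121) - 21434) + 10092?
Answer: -419668/37 ≈ -11342.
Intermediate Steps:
R(K) = -14/37 (R(K) = -42*1/111 = -14/37)
(R(121) - 21434) + 10092 = (-14/37 - 21434) + 10092 = -793072/37 + 10092 = -419668/37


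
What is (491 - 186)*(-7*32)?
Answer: -68320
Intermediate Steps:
(491 - 186)*(-7*32) = 305*(-224) = -68320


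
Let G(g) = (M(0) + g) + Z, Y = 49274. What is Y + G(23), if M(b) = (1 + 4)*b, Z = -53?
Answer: 49244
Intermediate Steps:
M(b) = 5*b
G(g) = -53 + g (G(g) = (5*0 + g) - 53 = (0 + g) - 53 = g - 53 = -53 + g)
Y + G(23) = 49274 + (-53 + 23) = 49274 - 30 = 49244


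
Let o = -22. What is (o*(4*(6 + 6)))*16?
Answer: -16896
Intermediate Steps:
(o*(4*(6 + 6)))*16 = -88*(6 + 6)*16 = -88*12*16 = -22*48*16 = -1056*16 = -16896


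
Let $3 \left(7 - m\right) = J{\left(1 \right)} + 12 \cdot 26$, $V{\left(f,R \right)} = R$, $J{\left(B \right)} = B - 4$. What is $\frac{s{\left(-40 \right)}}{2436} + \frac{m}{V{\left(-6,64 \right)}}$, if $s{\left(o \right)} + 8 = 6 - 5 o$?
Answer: $- \frac{288}{203} \approx -1.4187$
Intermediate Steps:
$J{\left(B \right)} = -4 + B$
$m = -96$ ($m = 7 - \frac{\left(-4 + 1\right) + 12 \cdot 26}{3} = 7 - \frac{-3 + 312}{3} = 7 - 103 = -96$)
$s{\left(o \right)} = -2 - 5 o$ ($s{\left(o \right)} = -8 - \left(-6 + 5 o\right) = -2 - 5 o$)
$\frac{s{\left(-40 \right)}}{2436} + \frac{m}{V{\left(-6,64 \right)}} = \frac{-2 - -200}{2436} - \frac{96}{64} = \left(-2 + 200\right) \frac{1}{2436} - \frac{3}{2} = 198 \cdot \frac{1}{2436} - \frac{3}{2} = \frac{33}{406} - \frac{3}{2} = - \frac{288}{203}$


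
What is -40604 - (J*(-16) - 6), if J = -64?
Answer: -41622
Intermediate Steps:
-40604 - (J*(-16) - 6) = -40604 - (-64*(-16) - 6) = -40604 - (1024 - 6) = -40604 - 1*1018 = -40604 - 1018 = -41622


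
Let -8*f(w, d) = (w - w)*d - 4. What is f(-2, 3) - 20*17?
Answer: -679/2 ≈ -339.50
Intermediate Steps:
f(w, d) = ½ (f(w, d) = -((w - w)*d - 4)/8 = -(0*d - 4)/8 = -(0 - 4)/8 = -⅛*(-4) = ½)
f(-2, 3) - 20*17 = ½ - 20*17 = ½ - 340 = -679/2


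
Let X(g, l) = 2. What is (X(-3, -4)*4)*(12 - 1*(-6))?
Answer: 144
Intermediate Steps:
(X(-3, -4)*4)*(12 - 1*(-6)) = (2*4)*(12 - 1*(-6)) = 8*(12 + 6) = 8*18 = 144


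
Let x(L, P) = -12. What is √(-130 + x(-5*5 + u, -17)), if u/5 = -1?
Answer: I*√142 ≈ 11.916*I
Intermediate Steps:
u = -5 (u = 5*(-1) = -5)
√(-130 + x(-5*5 + u, -17)) = √(-130 - 12) = √(-142) = I*√142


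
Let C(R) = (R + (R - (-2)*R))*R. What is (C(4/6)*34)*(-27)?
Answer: -1632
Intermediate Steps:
C(R) = 4*R² (C(R) = (R + (R + 2*R))*R = (R + 3*R)*R = (4*R)*R = 4*R²)
(C(4/6)*34)*(-27) = ((4*(4/6)²)*34)*(-27) = ((4*(4*(⅙))²)*34)*(-27) = ((4*(⅔)²)*34)*(-27) = ((4*(4/9))*34)*(-27) = ((16/9)*34)*(-27) = (544/9)*(-27) = -1632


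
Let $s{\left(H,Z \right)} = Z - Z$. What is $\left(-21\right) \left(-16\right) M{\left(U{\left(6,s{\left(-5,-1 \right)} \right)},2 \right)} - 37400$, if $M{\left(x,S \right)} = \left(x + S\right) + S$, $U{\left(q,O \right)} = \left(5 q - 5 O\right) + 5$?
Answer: $-24296$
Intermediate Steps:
$s{\left(H,Z \right)} = 0$
$U{\left(q,O \right)} = 5 - 5 O + 5 q$ ($U{\left(q,O \right)} = \left(- 5 O + 5 q\right) + 5 = 5 - 5 O + 5 q$)
$M{\left(x,S \right)} = x + 2 S$ ($M{\left(x,S \right)} = \left(S + x\right) + S = x + 2 S$)
$\left(-21\right) \left(-16\right) M{\left(U{\left(6,s{\left(-5,-1 \right)} \right)},2 \right)} - 37400 = \left(-21\right) \left(-16\right) \left(\left(5 - 0 + 5 \cdot 6\right) + 2 \cdot 2\right) - 37400 = 336 \left(\left(5 + 0 + 30\right) + 4\right) - 37400 = 336 \left(35 + 4\right) - 37400 = 336 \cdot 39 - 37400 = 13104 - 37400 = -24296$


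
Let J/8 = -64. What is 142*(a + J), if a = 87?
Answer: -60350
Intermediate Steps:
J = -512 (J = 8*(-64) = -512)
142*(a + J) = 142*(87 - 512) = 142*(-425) = -60350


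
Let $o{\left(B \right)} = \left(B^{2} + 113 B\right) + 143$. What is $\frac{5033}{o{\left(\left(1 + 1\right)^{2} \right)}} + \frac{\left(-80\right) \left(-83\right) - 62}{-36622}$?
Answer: $\frac{90149684}{11188021} \approx 8.0577$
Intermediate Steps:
$o{\left(B \right)} = 143 + B^{2} + 113 B$
$\frac{5033}{o{\left(\left(1 + 1\right)^{2} \right)}} + \frac{\left(-80\right) \left(-83\right) - 62}{-36622} = \frac{5033}{143 + \left(\left(1 + 1\right)^{2}\right)^{2} + 113 \left(1 + 1\right)^{2}} + \frac{\left(-80\right) \left(-83\right) - 62}{-36622} = \frac{5033}{143 + \left(2^{2}\right)^{2} + 113 \cdot 2^{2}} + \left(6640 - 62\right) \left(- \frac{1}{36622}\right) = \frac{5033}{143 + 4^{2} + 113 \cdot 4} + 6578 \left(- \frac{1}{36622}\right) = \frac{5033}{143 + 16 + 452} - \frac{3289}{18311} = \frac{5033}{611} - \frac{3289}{18311} = \frac{90149684}{11188021}$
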